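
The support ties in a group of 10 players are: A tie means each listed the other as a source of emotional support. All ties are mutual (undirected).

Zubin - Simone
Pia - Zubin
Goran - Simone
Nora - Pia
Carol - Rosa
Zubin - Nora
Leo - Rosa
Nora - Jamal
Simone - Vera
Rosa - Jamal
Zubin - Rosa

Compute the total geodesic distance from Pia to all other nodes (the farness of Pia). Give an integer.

20

Distances from Pia: Carol:3, Goran:3, Jamal:2, Leo:3, Nora:1, Rosa:2, Simone:2, Vera:3, Zubin:1.
Sum = 3 + 3 + 2 + 3 + 1 + 2 + 2 + 3 + 1 = 20.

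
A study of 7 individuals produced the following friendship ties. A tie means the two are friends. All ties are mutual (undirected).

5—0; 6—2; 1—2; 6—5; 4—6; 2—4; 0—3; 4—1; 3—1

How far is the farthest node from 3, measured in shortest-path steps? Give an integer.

Distances from 3: 0:1, 1:1, 2:2, 4:2, 5:2, 6:3.
The largest is 3 (to 6), so the eccentricity of 3 is 3.

3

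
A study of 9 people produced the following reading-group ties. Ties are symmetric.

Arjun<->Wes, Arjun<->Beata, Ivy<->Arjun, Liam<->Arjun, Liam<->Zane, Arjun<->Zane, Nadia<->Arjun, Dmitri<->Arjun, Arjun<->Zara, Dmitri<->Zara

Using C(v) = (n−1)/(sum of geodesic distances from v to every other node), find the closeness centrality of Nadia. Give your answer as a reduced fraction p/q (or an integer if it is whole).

8/15

Distances from Nadia: Arjun:1, Beata:2, Dmitri:2, Ivy:2, Liam:2, Wes:2, Zane:2, Zara:2. Sum = 15.
n = 9, so closeness = 8/15.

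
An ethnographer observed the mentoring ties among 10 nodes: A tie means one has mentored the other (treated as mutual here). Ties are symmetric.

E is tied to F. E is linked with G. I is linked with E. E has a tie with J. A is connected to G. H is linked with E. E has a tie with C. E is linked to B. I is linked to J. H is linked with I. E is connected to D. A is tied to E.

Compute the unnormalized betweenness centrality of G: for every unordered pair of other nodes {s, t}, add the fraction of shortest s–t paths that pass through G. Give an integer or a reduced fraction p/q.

No shortest path between any pair of other nodes passes through G.
Summing the contributions gives betweenness(G) = 0.

0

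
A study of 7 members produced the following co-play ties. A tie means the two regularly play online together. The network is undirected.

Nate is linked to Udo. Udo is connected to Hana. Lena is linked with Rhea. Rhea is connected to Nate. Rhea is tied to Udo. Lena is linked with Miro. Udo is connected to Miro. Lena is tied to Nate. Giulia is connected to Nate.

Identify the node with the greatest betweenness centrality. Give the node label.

Unnormalized betweenness of each node: Giulia:0, Hana:0, Lena:3/2, Miro:2/3, Nate:17/3, Rhea:2/3, Udo:13/2.
Udo has the largest value, 13/2, making it the main broker — the node through which the most shortest paths run.

Udo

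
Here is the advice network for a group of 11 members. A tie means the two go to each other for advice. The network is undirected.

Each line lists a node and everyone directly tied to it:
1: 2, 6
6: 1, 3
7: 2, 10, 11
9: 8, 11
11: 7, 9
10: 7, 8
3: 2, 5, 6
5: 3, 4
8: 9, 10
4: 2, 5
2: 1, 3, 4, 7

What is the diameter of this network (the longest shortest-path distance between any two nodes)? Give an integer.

5

Eccentricity of each node (its greatest distance to any other): 1:4, 2:3, 3:4, 4:4, 5:5, 6:5, 7:3, 8:5, 9:5, 10:4, 11:4.
The maximum eccentricity is 5, realized for instance by the pair 9–6 via 9 – 11 – 7 – 2 – 3 – 6. So the diameter is 5.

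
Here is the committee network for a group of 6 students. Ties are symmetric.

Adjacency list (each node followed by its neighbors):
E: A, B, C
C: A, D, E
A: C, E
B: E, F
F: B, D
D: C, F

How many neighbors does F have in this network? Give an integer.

F is directly tied to B and D. That is 2 neighbors, so the degree of F is 2.

2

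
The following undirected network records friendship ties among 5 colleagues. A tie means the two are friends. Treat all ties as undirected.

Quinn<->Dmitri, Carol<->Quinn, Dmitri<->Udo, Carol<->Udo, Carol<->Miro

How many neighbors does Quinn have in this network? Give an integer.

Quinn is directly tied to Carol and Dmitri. That is 2 neighbors, so the degree of Quinn is 2.

2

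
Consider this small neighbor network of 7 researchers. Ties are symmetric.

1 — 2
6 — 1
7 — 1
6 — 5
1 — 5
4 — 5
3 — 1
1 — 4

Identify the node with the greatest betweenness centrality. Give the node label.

1

Unnormalized betweenness of each node: 1:25/2, 2:0, 3:0, 4:0, 5:1/2, 6:0, 7:0.
1 has the largest value, 25/2, making it the main broker — the node through which the most shortest paths run.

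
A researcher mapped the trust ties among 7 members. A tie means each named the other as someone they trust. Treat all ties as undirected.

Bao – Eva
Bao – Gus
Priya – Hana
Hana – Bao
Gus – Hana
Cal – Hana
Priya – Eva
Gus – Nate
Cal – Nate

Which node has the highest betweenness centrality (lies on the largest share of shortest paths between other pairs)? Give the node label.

Unnormalized betweenness of each node: Bao:3, Cal:1, Eva:1/2, Gus:3, Hana:6, Nate:1/2, Priya:1.
Hana has the largest value, 6, making it the main broker — the node through which the most shortest paths run.

Hana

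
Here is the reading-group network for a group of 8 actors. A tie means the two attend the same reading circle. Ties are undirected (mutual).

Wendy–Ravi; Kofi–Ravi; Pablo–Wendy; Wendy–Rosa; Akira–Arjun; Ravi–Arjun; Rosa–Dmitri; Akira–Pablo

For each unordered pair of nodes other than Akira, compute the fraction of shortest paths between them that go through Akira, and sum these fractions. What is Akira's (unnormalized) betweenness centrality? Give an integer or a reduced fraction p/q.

1

Pairs whose geodesics pass through Akira — Arjun–Pablo: 1.
All other pairs contribute 0.
Summing the contributions gives betweenness(Akira) = 1.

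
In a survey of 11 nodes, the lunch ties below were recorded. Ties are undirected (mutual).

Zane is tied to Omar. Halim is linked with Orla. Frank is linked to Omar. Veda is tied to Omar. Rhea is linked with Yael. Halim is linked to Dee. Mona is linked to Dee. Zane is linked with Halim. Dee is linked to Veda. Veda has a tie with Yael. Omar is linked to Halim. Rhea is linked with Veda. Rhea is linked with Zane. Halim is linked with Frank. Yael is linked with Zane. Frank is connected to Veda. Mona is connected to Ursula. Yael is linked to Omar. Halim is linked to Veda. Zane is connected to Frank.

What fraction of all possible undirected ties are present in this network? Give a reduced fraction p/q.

4/11

There are 20 edges and 11 nodes, so the maximum possible is C(11,2) = 55.
Density = 20/55 = 4/11.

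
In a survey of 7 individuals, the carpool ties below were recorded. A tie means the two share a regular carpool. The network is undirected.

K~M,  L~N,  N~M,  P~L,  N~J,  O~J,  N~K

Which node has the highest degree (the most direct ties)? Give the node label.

N

Degrees — J:2, K:2, L:2, M:2, N:4, O:1, P:1.
The maximum is 4, attained only by N.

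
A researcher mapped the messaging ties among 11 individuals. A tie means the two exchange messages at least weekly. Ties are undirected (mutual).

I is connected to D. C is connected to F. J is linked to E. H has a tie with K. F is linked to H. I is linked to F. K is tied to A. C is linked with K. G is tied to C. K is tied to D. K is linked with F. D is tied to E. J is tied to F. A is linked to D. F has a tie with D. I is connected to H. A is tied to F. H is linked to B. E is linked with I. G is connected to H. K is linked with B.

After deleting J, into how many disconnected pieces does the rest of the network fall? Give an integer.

1

J's neighbors (E and F) remain reachable from one another through other ties, so the rest of the network stays in one piece.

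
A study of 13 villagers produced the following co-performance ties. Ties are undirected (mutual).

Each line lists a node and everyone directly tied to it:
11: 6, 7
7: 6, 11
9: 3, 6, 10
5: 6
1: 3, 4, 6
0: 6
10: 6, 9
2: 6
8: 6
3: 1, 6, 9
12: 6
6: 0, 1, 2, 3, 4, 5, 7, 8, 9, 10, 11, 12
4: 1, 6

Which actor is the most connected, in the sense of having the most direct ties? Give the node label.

Degrees — 0:1, 1:3, 2:1, 3:3, 4:2, 5:1, 6:12, 7:2, 8:1, 9:3, 10:2, 11:2, 12:1.
The maximum is 12, attained only by 6.

6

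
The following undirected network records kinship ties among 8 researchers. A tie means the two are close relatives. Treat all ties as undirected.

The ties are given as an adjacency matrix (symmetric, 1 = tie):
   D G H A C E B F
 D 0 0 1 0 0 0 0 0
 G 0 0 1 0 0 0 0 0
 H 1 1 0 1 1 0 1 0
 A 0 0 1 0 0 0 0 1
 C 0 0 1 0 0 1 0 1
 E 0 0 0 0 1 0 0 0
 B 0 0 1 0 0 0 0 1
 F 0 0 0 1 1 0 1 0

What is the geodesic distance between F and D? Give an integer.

One shortest route is F – A – H – D, which uses 3 edges, and at distance 2 from F we only reach {E, H}, which does not include D. So d(F,D) = 3.

3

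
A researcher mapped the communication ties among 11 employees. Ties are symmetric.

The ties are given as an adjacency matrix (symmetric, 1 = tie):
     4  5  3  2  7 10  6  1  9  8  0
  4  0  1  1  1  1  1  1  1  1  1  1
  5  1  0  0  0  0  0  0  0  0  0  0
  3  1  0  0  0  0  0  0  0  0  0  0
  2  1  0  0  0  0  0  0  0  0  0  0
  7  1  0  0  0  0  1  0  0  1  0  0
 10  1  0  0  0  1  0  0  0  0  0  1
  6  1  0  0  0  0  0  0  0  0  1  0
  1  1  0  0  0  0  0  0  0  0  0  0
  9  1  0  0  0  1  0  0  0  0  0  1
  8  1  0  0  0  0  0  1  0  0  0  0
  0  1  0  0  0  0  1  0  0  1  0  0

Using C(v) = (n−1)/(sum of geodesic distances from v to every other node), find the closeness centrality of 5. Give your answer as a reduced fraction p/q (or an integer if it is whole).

10/19

Distances from 5: 0:2, 1:2, 2:2, 3:2, 4:1, 6:2, 7:2, 8:2, 9:2, 10:2. Sum = 19.
n = 11, so closeness = 10/19.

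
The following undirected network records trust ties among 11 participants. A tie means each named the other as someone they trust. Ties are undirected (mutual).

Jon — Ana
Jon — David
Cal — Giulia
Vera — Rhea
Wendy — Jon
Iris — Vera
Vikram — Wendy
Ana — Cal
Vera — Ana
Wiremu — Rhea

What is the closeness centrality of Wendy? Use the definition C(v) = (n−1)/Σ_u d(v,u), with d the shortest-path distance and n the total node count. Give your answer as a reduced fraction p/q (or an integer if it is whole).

Distances from Wendy: Ana:2, Cal:3, David:2, Giulia:4, Iris:4, Jon:1, Rhea:4, Vera:3, Vikram:1, Wiremu:5. Sum = 29.
n = 11, so closeness = 10/29.

10/29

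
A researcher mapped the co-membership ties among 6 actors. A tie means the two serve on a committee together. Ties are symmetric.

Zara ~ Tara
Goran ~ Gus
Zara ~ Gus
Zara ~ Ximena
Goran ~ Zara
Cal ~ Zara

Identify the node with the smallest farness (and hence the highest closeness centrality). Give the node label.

Farness (sum of distances to all others) for each node — Cal:9, Goran:8, Gus:8, Tara:9, Ximena:9, Zara:5.
The smallest farness is 5, for Zara, so Zara has the highest closeness.

Zara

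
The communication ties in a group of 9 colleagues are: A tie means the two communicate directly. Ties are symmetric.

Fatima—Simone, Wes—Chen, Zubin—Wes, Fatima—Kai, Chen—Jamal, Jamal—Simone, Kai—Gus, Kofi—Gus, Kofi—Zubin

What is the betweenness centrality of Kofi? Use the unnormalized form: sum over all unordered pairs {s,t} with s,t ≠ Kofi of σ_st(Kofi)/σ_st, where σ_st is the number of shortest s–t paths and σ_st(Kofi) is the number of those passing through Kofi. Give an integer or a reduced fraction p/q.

6

Pairs whose geodesics pass through Kofi — Chen–Gus: 1; Wes–Gus: 1; Wes–Kai: 1; Zubin–Gus: 1; Zubin–Kai: 1; Zubin–Fatima: 1.
All other pairs contribute 0.
Summing the contributions gives betweenness(Kofi) = 6.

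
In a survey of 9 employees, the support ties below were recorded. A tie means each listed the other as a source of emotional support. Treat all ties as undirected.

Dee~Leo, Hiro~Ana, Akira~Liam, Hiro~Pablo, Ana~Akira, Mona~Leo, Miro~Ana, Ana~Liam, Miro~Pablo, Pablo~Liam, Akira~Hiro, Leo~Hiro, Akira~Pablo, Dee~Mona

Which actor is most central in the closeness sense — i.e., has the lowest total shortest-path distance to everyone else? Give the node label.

Farness (sum of distances to all others) for each node — Akira:14, Ana:14, Dee:21, Hiro:12, Leo:15, Liam:18, Miro:19, Mona:21, Pablo:14.
The smallest farness is 12, for Hiro, so Hiro has the highest closeness.

Hiro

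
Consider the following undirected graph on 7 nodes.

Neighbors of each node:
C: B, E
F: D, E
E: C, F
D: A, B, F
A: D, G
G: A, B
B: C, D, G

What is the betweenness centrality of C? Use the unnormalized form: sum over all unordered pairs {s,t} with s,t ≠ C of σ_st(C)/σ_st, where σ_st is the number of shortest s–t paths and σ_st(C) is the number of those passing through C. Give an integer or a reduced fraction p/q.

2

Pairs whose geodesics pass through C — E–B: 1; E–G: 1.
All other pairs contribute 0.
Summing the contributions gives betweenness(C) = 2.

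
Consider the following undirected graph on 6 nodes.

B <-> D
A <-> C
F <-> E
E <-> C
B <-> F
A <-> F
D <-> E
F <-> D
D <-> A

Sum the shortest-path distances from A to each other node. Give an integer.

7

Distances from A: B:2, C:1, D:1, E:2, F:1.
Sum = 2 + 1 + 1 + 2 + 1 = 7.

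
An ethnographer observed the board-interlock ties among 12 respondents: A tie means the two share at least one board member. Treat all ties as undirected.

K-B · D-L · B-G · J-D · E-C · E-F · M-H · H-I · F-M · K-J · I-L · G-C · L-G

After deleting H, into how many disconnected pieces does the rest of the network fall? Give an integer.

1

H's neighbors (I and M) remain reachable from one another through other ties, so the rest of the network stays in one piece.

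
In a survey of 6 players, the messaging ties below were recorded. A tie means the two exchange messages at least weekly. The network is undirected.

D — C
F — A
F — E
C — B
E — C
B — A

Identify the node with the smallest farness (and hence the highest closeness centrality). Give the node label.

Farness (sum of distances to all others) for each node — A:9, B:8, C:7, D:11, E:8, F:9.
The smallest farness is 7, for C, so C has the highest closeness.

C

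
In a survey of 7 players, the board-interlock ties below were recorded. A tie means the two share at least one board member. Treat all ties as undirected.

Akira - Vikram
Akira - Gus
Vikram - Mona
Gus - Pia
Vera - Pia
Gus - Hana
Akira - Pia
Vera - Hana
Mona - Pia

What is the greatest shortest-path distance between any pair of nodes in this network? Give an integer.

3

Eccentricity of each node (its greatest distance to any other): Akira:2, Gus:2, Hana:3, Mona:3, Pia:2, Vera:3, Vikram:3.
The maximum eccentricity is 3, realized for instance by the pair Hana–Mona via Hana – Vera – Pia – Mona. So the diameter is 3.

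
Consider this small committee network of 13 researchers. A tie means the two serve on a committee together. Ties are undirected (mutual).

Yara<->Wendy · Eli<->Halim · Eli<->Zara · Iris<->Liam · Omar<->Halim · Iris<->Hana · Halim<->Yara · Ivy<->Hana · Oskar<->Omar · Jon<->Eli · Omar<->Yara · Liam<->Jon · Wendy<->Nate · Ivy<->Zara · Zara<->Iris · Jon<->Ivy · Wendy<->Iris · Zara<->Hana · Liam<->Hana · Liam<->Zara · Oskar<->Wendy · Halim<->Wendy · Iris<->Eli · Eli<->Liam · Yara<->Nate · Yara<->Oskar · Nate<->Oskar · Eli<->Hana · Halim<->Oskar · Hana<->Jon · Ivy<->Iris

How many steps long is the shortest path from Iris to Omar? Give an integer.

One shortest route is Iris – Wendy – Halim – Omar, which uses 3 edges, and at distance 2 from Iris we only reach {Halim, Jon, Nate, Oskar, Yara}, which does not include Omar. So d(Iris,Omar) = 3.

3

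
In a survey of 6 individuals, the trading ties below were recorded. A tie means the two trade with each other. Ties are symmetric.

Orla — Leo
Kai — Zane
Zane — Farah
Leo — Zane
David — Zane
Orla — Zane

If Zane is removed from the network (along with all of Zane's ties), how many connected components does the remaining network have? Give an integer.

Without Zane, the remaining ties split the others into: {David}; {Farah}; {Leo, Orla}; {Kai}.
That's 4 separate components.

4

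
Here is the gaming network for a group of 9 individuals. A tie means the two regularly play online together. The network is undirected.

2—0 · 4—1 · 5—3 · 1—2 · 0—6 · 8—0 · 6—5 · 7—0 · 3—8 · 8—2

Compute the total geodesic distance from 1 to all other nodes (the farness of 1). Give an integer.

19

Distances from 1: 0:2, 2:1, 3:3, 4:1, 5:4, 6:3, 7:3, 8:2.
Sum = 2 + 1 + 3 + 1 + 4 + 3 + 3 + 2 = 19.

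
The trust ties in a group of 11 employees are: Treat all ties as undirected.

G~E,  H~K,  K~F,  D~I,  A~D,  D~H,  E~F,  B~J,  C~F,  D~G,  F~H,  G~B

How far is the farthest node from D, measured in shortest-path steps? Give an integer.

Distances from D: A:1, B:2, C:3, E:2, F:2, G:1, H:1, I:1, J:3, K:2.
The largest is 3 (to J and C), so the eccentricity of D is 3.

3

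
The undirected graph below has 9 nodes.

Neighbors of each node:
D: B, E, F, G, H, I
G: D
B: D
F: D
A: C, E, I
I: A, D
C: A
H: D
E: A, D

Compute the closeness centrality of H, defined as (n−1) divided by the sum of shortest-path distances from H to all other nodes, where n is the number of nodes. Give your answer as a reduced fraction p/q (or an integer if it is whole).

4/9

Distances from H: A:3, B:2, C:4, D:1, E:2, F:2, G:2, I:2. Sum = 18.
n = 9, so closeness = 8/18 = 4/9.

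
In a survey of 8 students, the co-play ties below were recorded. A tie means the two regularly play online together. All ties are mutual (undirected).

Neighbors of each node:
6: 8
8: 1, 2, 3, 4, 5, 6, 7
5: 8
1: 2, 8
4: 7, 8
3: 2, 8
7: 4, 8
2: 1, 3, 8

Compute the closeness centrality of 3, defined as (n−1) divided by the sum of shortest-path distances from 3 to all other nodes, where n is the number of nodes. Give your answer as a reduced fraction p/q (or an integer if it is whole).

7/12

Distances from 3: 1:2, 2:1, 4:2, 5:2, 6:2, 7:2, 8:1. Sum = 12.
n = 8, so closeness = 7/12.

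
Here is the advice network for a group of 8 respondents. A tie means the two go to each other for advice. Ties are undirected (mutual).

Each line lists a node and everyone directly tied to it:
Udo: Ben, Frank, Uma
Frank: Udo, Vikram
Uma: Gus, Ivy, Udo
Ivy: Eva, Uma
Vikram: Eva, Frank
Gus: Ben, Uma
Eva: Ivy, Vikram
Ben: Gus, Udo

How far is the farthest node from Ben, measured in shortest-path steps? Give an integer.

Distances from Ben: Eva:4, Frank:2, Gus:1, Ivy:3, Udo:1, Uma:2, Vikram:3.
The largest is 4 (to Eva), so the eccentricity of Ben is 4.

4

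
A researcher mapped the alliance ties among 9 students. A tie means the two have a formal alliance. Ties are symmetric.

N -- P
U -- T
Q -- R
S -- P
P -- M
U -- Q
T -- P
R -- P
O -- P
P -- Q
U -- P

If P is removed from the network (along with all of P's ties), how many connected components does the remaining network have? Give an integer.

5

Without P, the remaining ties split the others into: {Q, R, T, U}; {N}; {O}; {S}; {M}.
That's 5 separate components.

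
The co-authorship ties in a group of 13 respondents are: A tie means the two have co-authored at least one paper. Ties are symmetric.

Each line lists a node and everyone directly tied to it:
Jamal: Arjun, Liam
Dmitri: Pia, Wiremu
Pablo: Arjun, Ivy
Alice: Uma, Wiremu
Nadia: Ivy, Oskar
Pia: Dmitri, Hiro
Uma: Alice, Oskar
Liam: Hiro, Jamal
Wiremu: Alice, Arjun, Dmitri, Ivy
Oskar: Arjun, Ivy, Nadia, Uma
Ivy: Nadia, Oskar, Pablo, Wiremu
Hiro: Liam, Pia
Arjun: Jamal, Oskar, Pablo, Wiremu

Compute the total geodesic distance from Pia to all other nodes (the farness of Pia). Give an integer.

Distances from Pia: Alice:3, Arjun:3, Dmitri:1, Hiro:1, Ivy:3, Jamal:3, Liam:2, Nadia:4, Oskar:4, Pablo:4, Uma:4, Wiremu:2.
Sum = 3 + 3 + 1 + 1 + 3 + 3 + 2 + 4 + 4 + 4 + 4 + 2 = 34.

34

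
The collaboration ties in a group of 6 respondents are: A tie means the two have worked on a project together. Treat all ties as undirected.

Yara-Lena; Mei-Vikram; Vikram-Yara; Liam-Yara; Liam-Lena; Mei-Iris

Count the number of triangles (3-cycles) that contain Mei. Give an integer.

Mei's neighbors are Iris and Vikram, but none of them are tied to each other, so no triangle contains Mei.

0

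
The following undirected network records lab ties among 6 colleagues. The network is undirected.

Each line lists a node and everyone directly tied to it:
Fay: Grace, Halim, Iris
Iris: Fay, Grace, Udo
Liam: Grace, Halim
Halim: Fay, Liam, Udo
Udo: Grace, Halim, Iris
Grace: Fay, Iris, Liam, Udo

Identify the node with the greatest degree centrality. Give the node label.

Grace

Degrees — Fay:3, Grace:4, Halim:3, Iris:3, Liam:2, Udo:3.
The maximum is 4, attained only by Grace.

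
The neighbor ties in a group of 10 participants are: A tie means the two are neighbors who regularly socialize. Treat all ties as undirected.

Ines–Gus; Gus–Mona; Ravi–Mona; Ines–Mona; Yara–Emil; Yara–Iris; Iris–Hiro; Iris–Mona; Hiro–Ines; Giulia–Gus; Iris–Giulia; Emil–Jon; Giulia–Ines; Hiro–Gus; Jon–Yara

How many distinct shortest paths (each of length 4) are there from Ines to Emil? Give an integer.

The shortest distance is 4. The length-4 paths are: Ines–Hiro–Iris–Yara–Emil; Ines–Giulia–Iris–Yara–Emil; Ines–Mona–Iris–Yara–Emil.
That gives 3 distinct shortest paths.

3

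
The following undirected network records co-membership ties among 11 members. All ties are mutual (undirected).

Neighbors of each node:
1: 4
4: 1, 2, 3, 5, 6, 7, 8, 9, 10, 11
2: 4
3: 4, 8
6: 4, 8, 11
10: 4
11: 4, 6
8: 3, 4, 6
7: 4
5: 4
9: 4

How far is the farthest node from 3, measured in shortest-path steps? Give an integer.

2

Distances from 3: 1:2, 2:2, 4:1, 5:2, 6:2, 7:2, 8:1, 9:2, 10:2, 11:2.
The largest is 2 (to 5, 6, 2, 9, 7, 10, 1, and 11), so the eccentricity of 3 is 2.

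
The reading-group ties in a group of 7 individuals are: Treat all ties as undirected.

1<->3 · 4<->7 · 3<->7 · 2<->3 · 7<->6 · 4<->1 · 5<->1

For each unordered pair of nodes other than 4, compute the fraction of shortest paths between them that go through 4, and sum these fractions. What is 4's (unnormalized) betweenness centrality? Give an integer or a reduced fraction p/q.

2

Pairs whose geodesics pass through 4 — 5–6: 1/2; 5–7: 1/2; 6–1: 1/2; 7–1: 1/2.
All other pairs contribute 0.
Summing the contributions gives betweenness(4) = 2.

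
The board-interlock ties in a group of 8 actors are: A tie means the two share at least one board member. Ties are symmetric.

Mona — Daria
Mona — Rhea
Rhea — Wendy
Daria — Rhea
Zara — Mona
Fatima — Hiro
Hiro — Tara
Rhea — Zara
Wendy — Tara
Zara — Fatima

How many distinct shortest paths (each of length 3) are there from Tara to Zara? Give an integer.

2

The shortest distance is 3. The length-3 paths are: Tara–Hiro–Fatima–Zara; Tara–Wendy–Rhea–Zara.
That gives 2 distinct shortest paths.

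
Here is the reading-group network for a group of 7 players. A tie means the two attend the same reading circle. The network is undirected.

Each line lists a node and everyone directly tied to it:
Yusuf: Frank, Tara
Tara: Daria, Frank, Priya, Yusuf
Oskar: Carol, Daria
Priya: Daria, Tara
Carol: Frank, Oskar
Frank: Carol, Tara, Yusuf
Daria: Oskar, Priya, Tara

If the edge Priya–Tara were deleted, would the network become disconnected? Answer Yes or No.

No

Even without that edge, Priya still reaches Tara via Priya – Daria – Tara, so the network stays connected. Not a bridge.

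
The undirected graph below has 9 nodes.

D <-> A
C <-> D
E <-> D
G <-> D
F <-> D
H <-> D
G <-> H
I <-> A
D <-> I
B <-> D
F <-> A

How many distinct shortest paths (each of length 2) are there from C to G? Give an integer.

1

The shortest distance is 2, and the only length-2 path is C–D–G. So there is exactly 1 shortest path.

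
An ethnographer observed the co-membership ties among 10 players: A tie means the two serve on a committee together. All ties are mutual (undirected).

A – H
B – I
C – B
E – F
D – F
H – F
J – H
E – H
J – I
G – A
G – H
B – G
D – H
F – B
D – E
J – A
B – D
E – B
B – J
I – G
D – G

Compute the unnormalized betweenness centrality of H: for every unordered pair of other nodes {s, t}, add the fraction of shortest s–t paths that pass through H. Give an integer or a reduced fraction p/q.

59/12

Pairs whose geodesics pass through H — J–D: 1/2; J–E: 1/2; J–F: 1/2; J–G: 1/4; D–A: 1/2; E–A: 1; E–G: 1/3; F–A: 1; F–G: 1/3.
All other pairs contribute 0.
Summing the contributions gives betweenness(H) = 59/12.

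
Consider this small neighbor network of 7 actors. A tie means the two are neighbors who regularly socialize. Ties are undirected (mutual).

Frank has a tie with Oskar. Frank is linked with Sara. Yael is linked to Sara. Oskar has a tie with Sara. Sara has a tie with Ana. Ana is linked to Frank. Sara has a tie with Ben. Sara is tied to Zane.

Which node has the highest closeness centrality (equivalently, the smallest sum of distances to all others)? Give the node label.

Sara

Farness (sum of distances to all others) for each node — Ana:10, Ben:11, Frank:9, Oskar:10, Sara:6, Yael:11, Zane:11.
The smallest farness is 6, for Sara, so Sara has the highest closeness.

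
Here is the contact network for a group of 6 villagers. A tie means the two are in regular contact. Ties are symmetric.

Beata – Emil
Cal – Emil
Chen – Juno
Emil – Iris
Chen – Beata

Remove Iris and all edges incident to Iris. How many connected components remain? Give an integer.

Iris's neighbors (Emil) remain reachable from one another through other ties, so the rest of the network stays in one piece.

1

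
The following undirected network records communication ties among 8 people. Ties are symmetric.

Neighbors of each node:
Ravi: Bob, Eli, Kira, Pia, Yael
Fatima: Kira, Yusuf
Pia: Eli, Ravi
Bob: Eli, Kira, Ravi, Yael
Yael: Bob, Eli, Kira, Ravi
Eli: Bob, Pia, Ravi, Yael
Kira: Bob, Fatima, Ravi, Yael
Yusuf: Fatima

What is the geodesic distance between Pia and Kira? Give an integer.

2

One shortest route is Pia – Ravi – Kira, which uses 2 edges, and Pia and Kira are not directly tied, so nothing shorter exists. So d(Pia,Kira) = 2.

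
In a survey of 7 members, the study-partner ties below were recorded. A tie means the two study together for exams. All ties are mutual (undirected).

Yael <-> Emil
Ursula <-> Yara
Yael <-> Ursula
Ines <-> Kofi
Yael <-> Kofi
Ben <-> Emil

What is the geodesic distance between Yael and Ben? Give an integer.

One shortest route is Yael – Emil – Ben, which uses 2 edges, and Yael and Ben are not directly tied, so nothing shorter exists. So d(Yael,Ben) = 2.

2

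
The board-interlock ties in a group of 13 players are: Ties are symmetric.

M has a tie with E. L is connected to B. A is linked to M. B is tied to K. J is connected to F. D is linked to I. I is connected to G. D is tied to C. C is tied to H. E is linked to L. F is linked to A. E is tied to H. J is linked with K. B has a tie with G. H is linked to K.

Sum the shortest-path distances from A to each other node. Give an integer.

39

Distances from A: B:4, C:4, D:5, E:2, F:1, G:5, H:3, I:6, J:2, K:3, L:3, M:1.
Sum = 4 + 4 + 5 + 2 + 1 + 5 + 3 + 6 + 2 + 3 + 3 + 1 = 39.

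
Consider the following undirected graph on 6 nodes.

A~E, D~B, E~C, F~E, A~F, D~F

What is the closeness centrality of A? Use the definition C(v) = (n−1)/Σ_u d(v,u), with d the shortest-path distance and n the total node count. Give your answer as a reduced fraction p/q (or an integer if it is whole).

Distances from A: B:3, C:2, D:2, E:1, F:1. Sum = 9.
n = 6, so closeness = 5/9.

5/9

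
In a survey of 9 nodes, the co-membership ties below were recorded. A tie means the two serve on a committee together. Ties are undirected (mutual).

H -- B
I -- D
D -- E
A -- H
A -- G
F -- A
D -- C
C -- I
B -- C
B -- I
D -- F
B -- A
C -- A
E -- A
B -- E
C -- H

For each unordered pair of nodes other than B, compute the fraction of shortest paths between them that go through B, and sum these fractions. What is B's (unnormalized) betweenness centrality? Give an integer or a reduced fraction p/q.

Pairs whose geodesics pass through B — G–I: 1/2; E–I: 1/2; E–H: 1/2; E–C: 1/3; I–H: 1/2; I–A: 1/2.
All other pairs contribute 0.
Summing the contributions gives betweenness(B) = 17/6.

17/6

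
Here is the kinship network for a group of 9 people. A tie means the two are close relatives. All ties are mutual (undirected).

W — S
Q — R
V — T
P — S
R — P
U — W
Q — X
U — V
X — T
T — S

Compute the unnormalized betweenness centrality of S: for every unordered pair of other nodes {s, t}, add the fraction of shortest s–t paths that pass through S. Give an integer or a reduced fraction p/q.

21/2

Pairs whose geodesics pass through S — V–R: 1/2; V–P: 1; T–R: 1/2; T–P: 1; T–W: 1; X–P: 1/2; X–W: 1; Q–W: 2/2; R–W: 1; R–U: 1; P–W: 1; P–U: 1.
All other pairs contribute 0.
Summing the contributions gives betweenness(S) = 21/2.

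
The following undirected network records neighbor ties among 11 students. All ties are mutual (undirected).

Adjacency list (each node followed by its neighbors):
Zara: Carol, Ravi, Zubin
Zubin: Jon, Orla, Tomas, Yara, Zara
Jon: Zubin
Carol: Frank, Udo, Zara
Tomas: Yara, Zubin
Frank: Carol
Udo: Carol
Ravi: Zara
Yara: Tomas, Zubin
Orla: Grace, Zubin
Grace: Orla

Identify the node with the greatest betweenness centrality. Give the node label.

Unnormalized betweenness of each node: Carol:17, Frank:0, Grace:0, Jon:0, Orla:9, Ravi:0, Tomas:0, Udo:0, Yara:0, Zara:27, Zubin:33.
Zubin has the largest value, 33, making it the main broker — the node through which the most shortest paths run.

Zubin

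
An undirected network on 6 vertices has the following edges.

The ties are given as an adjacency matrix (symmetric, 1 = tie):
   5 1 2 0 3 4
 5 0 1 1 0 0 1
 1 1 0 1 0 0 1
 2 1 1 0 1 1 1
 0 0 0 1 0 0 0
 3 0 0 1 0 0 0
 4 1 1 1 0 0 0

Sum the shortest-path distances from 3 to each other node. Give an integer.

Distances from 3: 0:2, 1:2, 2:1, 4:2, 5:2.
Sum = 2 + 2 + 1 + 2 + 2 = 9.

9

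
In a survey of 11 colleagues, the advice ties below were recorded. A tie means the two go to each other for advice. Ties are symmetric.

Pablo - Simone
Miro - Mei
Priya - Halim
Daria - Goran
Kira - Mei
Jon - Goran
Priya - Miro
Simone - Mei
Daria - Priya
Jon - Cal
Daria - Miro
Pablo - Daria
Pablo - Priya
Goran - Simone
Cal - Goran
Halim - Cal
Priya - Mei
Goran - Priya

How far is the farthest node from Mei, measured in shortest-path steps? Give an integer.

Distances from Mei: Cal:3, Daria:2, Goran:2, Halim:2, Jon:3, Kira:1, Miro:1, Pablo:2, Priya:1, Simone:1.
The largest is 3 (to Jon and Cal), so the eccentricity of Mei is 3.

3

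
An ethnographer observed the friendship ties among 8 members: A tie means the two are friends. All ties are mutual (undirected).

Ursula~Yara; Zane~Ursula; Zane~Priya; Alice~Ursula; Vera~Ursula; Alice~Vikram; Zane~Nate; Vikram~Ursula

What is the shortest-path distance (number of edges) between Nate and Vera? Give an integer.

3

One shortest route is Nate – Zane – Ursula – Vera, which uses 3 edges, and at distance 2 from Nate we only reach {Priya, Ursula}, which does not include Vera. So d(Nate,Vera) = 3.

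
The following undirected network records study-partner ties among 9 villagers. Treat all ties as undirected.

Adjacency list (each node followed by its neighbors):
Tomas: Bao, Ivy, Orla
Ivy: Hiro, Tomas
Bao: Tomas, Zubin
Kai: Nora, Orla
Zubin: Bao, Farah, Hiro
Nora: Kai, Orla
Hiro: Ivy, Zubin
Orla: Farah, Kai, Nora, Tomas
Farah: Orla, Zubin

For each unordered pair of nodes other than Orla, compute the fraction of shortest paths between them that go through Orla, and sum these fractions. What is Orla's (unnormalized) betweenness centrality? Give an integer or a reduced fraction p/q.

27/2

Pairs whose geodesics pass through Orla — Zubin–Kai: 1; Zubin–Nora: 1; Hiro–Kai: 2/2; Hiro–Nora: 2/2; Farah–Kai: 1; Farah–Tomas: 1; Farah–Nora: 1; Farah–Ivy: 1/2; Bao–Kai: 1; Bao–Nora: 1; Kai–Tomas: 1; Kai–Ivy: 1; Tomas–Nora: 1; Nora–Ivy: 1.
All other pairs contribute 0.
Summing the contributions gives betweenness(Orla) = 27/2.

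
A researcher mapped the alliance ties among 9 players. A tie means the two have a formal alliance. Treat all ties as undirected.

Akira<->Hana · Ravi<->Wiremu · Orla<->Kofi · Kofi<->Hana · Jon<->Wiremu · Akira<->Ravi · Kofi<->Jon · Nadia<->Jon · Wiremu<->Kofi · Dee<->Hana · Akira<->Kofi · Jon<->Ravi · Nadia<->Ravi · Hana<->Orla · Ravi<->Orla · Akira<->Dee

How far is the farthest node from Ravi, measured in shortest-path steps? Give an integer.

2

Distances from Ravi: Akira:1, Dee:2, Hana:2, Jon:1, Kofi:2, Nadia:1, Orla:1, Wiremu:1.
The largest is 2 (to Hana, Kofi, and Dee), so the eccentricity of Ravi is 2.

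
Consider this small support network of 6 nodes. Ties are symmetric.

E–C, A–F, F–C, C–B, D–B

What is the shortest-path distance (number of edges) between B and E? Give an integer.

2

One shortest route is B – C – E, which uses 2 edges, and B and E are not directly tied, so nothing shorter exists. So d(B,E) = 2.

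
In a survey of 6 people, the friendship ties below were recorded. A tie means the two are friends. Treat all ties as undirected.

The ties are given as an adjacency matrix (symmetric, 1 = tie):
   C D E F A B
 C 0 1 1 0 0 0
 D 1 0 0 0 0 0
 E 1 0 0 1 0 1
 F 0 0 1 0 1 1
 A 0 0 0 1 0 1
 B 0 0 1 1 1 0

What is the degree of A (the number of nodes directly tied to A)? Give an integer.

A is directly tied to B and F. That is 2 neighbors, so the degree of A is 2.

2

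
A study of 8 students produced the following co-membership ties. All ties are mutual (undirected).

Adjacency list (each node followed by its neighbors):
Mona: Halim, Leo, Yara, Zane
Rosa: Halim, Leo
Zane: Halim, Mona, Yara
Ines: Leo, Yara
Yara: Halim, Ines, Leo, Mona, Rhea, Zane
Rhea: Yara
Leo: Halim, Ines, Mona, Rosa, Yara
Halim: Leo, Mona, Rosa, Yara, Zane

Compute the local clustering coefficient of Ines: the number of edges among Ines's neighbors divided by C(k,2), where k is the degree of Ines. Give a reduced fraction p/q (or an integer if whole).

Ines's neighbors: Leo and Yara (k = 2).
Possible neighbor pairs: C(2,2) = 1. Edges among them: Leo–Yara → e = 1.
Clustering(Ines) = 1/1.

1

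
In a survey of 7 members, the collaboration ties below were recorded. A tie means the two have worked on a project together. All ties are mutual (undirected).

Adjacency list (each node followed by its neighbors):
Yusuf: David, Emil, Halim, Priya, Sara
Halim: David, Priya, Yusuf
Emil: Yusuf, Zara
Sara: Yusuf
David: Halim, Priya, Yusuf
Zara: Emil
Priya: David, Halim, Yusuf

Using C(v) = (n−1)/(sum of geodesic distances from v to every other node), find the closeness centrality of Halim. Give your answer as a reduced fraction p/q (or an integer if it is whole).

Distances from Halim: David:1, Emil:2, Priya:1, Sara:2, Yusuf:1, Zara:3. Sum = 10.
n = 7, so closeness = 6/10 = 3/5.

3/5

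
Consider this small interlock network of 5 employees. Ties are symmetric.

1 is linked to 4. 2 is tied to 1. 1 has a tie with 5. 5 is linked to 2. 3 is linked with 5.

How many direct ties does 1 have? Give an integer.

3

1 is directly tied to 2, 4, and 5. That is 3 neighbors, so the degree of 1 is 3.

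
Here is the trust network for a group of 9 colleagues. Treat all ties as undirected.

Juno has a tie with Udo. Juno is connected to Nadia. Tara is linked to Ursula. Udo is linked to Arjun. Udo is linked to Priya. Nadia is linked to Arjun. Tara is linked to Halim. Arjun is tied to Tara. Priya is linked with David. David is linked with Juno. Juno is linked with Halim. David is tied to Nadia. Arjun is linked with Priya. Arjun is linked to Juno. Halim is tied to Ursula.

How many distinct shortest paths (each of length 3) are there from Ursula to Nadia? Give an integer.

2

The shortest distance is 3. The length-3 paths are: Ursula–Tara–Arjun–Nadia; Ursula–Halim–Juno–Nadia.
That gives 2 distinct shortest paths.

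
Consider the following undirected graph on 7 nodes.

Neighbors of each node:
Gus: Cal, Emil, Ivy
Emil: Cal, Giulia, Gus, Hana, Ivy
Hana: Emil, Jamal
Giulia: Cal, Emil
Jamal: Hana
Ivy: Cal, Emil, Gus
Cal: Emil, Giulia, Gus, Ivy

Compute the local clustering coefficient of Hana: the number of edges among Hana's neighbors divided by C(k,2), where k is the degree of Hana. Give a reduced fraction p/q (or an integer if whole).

0

Hana's neighbors: Emil and Jamal (k = 2).
Possible neighbor pairs: C(2,2) = 1. Edges among them: none → e = 0.
Clustering(Hana) = 0/1.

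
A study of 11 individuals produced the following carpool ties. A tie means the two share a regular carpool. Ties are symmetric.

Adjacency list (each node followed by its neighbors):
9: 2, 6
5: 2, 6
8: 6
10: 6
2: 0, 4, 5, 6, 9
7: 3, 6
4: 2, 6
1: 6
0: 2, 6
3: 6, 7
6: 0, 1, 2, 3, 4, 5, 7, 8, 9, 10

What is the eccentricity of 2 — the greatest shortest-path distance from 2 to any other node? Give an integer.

2

Distances from 2: 0:1, 1:2, 3:2, 4:1, 5:1, 6:1, 7:2, 8:2, 9:1, 10:2.
The largest is 2 (to 3, 1, 8, 10, and 7), so the eccentricity of 2 is 2.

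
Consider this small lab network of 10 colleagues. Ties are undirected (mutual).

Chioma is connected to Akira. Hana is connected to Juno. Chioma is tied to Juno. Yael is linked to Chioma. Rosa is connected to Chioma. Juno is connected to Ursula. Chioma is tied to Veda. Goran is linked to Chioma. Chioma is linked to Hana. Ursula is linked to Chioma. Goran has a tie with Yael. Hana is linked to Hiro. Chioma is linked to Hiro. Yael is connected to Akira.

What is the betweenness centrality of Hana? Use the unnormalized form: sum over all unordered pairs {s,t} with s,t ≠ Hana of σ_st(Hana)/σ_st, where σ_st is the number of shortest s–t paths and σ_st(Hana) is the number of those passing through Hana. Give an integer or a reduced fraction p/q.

1/2

Pairs whose geodesics pass through Hana — Juno–Hiro: 1/2.
All other pairs contribute 0.
Summing the contributions gives betweenness(Hana) = 1/2.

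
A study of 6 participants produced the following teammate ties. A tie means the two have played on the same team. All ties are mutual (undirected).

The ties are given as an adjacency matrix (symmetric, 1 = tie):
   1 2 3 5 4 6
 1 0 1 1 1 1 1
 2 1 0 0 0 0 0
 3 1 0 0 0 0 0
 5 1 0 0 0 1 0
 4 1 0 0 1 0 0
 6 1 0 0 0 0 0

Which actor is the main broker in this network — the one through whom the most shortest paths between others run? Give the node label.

1

Unnormalized betweenness of each node: 1:9, 2:0, 3:0, 4:0, 5:0, 6:0.
1 has the largest value, 9, making it the main broker — the node through which the most shortest paths run.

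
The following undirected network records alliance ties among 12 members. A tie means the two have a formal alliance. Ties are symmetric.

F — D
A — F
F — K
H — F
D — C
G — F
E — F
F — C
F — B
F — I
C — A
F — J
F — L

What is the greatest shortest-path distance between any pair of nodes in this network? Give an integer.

Eccentricity of each node (its greatest distance to any other): A:2, B:2, C:2, D:2, E:2, F:1, G:2, H:2, I:2, J:2, K:2, L:2.
The maximum eccentricity is 2, realized for instance by the pair H–L via H – F – L. So the diameter is 2.

2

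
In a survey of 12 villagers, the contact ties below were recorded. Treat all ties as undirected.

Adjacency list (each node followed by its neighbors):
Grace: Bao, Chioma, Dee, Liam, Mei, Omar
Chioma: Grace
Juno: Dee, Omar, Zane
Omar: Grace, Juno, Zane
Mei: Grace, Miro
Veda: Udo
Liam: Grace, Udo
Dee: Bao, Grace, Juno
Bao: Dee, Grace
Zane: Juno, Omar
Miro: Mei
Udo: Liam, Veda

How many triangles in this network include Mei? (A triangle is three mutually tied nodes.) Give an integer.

Mei's neighbors are Grace and Miro, but none of them are tied to each other, so no triangle contains Mei.

0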